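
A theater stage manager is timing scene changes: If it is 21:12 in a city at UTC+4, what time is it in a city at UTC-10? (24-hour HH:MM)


Local time: 21:12 at UTC+4 (offset 4h)
Target zone: UTC-10 (offset -10h)
Difference: -10 - (4) = -14 hours
Calculation: 21 + (-14) = 7
Result: 07:12

07:12


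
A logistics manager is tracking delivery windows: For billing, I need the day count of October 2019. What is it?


Month: October
Year: 2019
October is a 31-day month
Total: 31 days

31


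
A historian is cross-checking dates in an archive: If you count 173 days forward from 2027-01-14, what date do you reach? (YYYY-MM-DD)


Start: 2027-01-14
Adding 173 days
Days remaining in January: 17
After January: 156 days still to add
February 2027: 28 days, 128 remaining
March 2027: 31 days, 97 remaining
April 2027: 30 days, 67 remaining
May 2027: 31 days, 36 remaining
Result: 2027-07-06

2027-07-06


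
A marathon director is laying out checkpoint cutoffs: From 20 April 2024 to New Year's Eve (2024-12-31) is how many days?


Start: April 20, 2024
End: December 31, 2024
Days left in April: 10
May: 31
June: 30
July: 31
August: 31
... plus remaining months
Sum of remaining months: 245
Total: 10 + 245 = 255

255


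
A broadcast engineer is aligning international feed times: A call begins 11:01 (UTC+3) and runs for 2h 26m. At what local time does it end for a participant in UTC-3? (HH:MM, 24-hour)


Start: 11:01 in UTC+3
Step 1 - add duration:
  minutes: 1 + 26 = 27
  hours: 11 + 2 + 0 = 13
  end in UTC+3: 13:27
Step 2 - convert UTC+3 -> UTC-3:
  offset difference: -3 - (3) = -6 hours
  13 + (-6) = 7 -> mod 24 = 7
Result: 07:27 in UTC-3

07:27


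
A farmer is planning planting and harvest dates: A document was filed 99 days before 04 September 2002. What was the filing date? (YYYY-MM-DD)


Start: 2002-09-04
Subtracting 99 days
Days already passed in September: 4
After going back through September: 95 more days to subtract
August 2002: 31 days, 64 remaining
July 2002: 31 days, 33 remaining
June 2002: 30 days, 3 remaining
May 2002 has 31 days, need 3
Result: 2002-05-28

2002-05-28


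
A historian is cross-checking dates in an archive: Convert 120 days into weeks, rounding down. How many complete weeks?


Total days: 120
Days per week: 7
Division: 120 / 7 = 17 remainder 1
Complete weeks: 17
Remaining days: 1

17


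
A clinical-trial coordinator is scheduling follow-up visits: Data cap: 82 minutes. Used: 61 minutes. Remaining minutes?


Total budget: 82 minutes
Time used: 61 minutes
Remaining: 82 - 61 = 21 minutes
Percent used: 74.4%
Percent remaining: 25.6%

21


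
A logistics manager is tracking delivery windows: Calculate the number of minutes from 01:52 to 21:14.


Start time: 01:52 = 112 minutes from midnight
End time: 21:14 = 1274 minutes from midnight
Difference: 1274 - 112 = 1162 minutes
That is 19 hours and 22 minutes

1162


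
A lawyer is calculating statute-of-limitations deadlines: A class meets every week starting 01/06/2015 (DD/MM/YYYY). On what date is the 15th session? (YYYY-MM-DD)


First occurrence: 2015-06-01 (occurrence 1)
Each occurrence is 7 days after the previous.
Occurrence 15 is 14 weeks after the first.
14 weeks = 98 days
2015-06-01 + 98 days = 2015-09-07

2015-09-07


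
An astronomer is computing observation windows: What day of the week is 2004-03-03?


Date: 2004-03-03
January 1, 2004 is a Thursday
Day of year: 63
Offset from Jan 1: 62 days
62 mod 7 = 6
Result: Wednesday

Wednesday


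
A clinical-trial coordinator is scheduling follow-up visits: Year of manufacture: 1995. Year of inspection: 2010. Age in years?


Birth year: 1995
Current year: 2010
Age = current year - birth year
Age = 2010 - 1995 = 15

15


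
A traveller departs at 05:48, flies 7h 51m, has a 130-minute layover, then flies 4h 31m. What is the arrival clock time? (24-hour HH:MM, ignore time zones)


Depart: 05:48
Leg 1: +471 min -> 13:39
Layover: +130 min -> 15:49
Leg 2: +271 min -> 20:20
Total travel: 872 minutes = 14h 32m
Arrival: 20:20

20:20


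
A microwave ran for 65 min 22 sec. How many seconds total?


Minutes: 65
Extra seconds: 22
Seconds per minute: 60
Minutes to seconds: 65 x 60 = 3900
Total: 3900 + 22 = 3922

3922


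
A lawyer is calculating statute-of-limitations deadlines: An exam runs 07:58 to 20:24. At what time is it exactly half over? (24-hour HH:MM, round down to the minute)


Start time: 07:58 = 478 minutes from midnight
End time: 20:24 = 1224 minutes from midnight
Sum: 478 + 1224 = 1702
Midpoint: 1702 / 2 = 851 minutes
Convert: 851 / 60 = 14 hours, 11 minutes
Result: 14:11

14:11


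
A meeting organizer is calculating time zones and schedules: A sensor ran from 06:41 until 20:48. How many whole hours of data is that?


Start: 06:41
End: 20:48
Hour difference: 20 - 6 = 14 hours
Minute difference: 48 - 41 = 7 minutes
Total minutes: 847
Complete hours: 847 / 60 = 14 (remainder 7)

14


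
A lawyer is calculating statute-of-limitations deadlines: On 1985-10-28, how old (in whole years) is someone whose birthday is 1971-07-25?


Birth: 1971-07-25
Reference: 1985-10-28
Year difference: 1985 - 1971 = 14
Has birthday (07-25) occurred by 10-28? Yes
Age in full years: 14

14


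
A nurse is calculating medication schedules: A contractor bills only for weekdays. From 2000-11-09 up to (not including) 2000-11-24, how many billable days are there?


Start: 2000-11-09 (Thursday)
End (exclusive): 2000-11-24 (Friday)
Total calendar days: 15
Full weeks: 15 // 7 = 2 -> 10 weekdays
Remaining 1 days starting on Thursday:
  Thu(w) -> 1 weekdays
Total business days: 10 + 1 = 11

11


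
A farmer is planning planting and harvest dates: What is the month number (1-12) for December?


Calendar month order:
11. November
12. December <--
December is month number 12

12


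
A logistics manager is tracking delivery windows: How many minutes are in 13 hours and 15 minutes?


Hours: 13
Extra minutes: 15
Minutes per hour: 60
Hours to minutes: 13 x 60 = 780
Total: 780 + 15 = 795

795


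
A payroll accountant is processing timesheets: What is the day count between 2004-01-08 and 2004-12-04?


Start date: 2004-01-08
End date: 2004-12-04
Jan 2004: +24 days
Feb 2004: +29 days
Mar 2004: +31 days
... (9 more months)
Total: 331 days

331


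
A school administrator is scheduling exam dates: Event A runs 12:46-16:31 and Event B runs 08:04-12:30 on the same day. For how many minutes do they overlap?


Interval A: [766, 991] minutes from midnight
Interval B: [484, 750] minutes from midnight
Overlap start = max(766, 484) = 766
Overlap end = min(991, 750) = 750
End <= start, so the intervals do not overlap: 0 minutes

0


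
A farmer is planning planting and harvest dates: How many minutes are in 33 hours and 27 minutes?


Hours: 33
Minutes: 27
Convert hours to minutes: 33 x 60 = 1980
Add remaining minutes: 1980 + 27 = 2007

2007


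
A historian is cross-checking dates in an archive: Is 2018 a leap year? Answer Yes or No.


Year: 2018
Divisible by 4? 2018 / 4 = 504.5 -> No
Not divisible by 4, so NOT a leap year

No


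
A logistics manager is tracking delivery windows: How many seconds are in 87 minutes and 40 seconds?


Minutes: 87
Seconds: 40
Convert minutes to seconds: 87 x 60 = 5220
Add remaining seconds: 5220 + 40 = 5260

5260


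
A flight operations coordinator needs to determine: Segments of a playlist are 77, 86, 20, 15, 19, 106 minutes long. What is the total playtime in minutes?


Durations: 77, 86, 20, 15, 19, 106
Running sum: 77
+ 86 = 163
+ 20 = 183
+ 15 = 198
+ 19 = 217
+ 106 = 323
Total duration: 323 minutes
That is 5 hours and 23 minutes

323


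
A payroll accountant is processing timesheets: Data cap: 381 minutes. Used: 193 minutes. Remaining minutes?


Total budget: 381 minutes
Time used: 193 minutes
Remaining: 381 - 193 = 188 minutes
Percent used: 50.7%
Percent remaining: 49.3%

188


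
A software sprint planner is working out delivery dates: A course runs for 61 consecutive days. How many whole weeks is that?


Total days: 61
Days per week: 7
Division: 61 / 7 = 8 remainder 5
Complete weeks: 8
Remaining days: 5

8


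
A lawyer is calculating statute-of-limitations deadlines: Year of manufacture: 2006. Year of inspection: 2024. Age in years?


Birth year: 2006
Current year: 2024
Age = current year - birth year
Age = 2024 - 2006 = 18

18


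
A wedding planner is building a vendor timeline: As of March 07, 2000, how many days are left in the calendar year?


Start: March 07, 2000
End: December 31, 2000
Days left in March: 24
April: 30
May: 31
June: 30
July: 31
... plus remaining months
Sum of remaining months: 275
Total: 24 + 275 = 299

299


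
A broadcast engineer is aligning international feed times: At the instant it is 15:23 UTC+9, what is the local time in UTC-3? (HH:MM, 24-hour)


Local time: 15:23 at UTC+9 (offset 9h)
Target zone: UTC-3 (offset -3h)
Difference: -3 - (9) = -12 hours
Calculation: 15 + (-12) = 3
Result: 03:23

03:23


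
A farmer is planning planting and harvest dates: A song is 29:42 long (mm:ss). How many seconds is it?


Minutes: 29
Extra seconds: 42
Seconds per minute: 60
Minutes to seconds: 29 x 60 = 1740
Total: 1740 + 42 = 1782

1782


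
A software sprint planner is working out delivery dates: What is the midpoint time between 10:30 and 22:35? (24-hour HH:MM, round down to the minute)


Start time: 10:30 = 630 minutes from midnight
End time: 22:35 = 1355 minutes from midnight
Sum: 630 + 1355 = 1985
Midpoint: 1985 / 2 = 992 minutes
Convert: 992 / 60 = 16 hours, 32 minutes
Result: 16:32

16:32


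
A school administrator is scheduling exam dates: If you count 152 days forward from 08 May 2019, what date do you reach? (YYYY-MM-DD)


Start: 2019-05-08
Adding 152 days
Days remaining in May: 23
After May: 129 days still to add
June 2019: 30 days, 99 remaining
July 2019: 31 days, 68 remaining
August 2019: 31 days, 37 remaining
September 2019: 30 days, 7 remaining
Result: 2019-10-07

2019-10-07


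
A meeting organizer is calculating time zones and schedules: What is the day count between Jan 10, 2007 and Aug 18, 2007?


Start date: 2007-01-10
End date: 2007-08-18
Jan 2007: +22 days
Feb 2007: +28 days
Mar 2007: +31 days
... (5 more months)
Total: 220 days

220


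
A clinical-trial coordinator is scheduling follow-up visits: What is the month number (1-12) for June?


Calendar month order:
5. May
6. June <--
7. July
June is month number 6

6


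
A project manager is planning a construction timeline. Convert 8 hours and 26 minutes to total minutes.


Hours: 8
Extra minutes: 26
Minutes per hour: 60
Hours to minutes: 8 x 60 = 480
Total: 480 + 26 = 506

506


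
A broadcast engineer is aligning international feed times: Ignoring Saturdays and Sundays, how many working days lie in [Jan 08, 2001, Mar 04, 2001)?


Start: 2001-01-08 (Monday)
End (exclusive): 2001-03-04 (Sunday)
Total calendar days: 55
Full weeks: 55 // 7 = 7 -> 35 weekdays
Remaining 6 days starting on Monday:
  Mon(w), Tue(w), Wed(w), Thu(w), Fri(w), Sat(-) -> 5 weekdays
Total business days: 35 + 5 = 40

40


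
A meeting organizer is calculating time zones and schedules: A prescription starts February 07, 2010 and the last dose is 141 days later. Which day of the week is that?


Start: 2010-02-07 (Sunday)
Step 1 - find target date: add 141 days
  2010-02-07 + 141 days = 2010-06-28
Step 2 - day of week:
  141 mod 7 = 1
  Sunday + 1 days -> Monday
Result: Monday (2010-06-28)

Monday


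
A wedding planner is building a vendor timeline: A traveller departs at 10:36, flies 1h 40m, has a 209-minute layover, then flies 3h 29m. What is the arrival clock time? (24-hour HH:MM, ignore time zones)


Depart: 10:36
Leg 1: +100 min -> 12:16
Layover: +209 min -> 15:45
Leg 2: +209 min -> 19:14
Total travel: 518 minutes = 8h 38m
Arrival: 19:14

19:14


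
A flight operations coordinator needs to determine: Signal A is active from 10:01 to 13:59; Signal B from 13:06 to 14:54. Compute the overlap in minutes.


Interval A: [601, 839] minutes from midnight
Interval B: [786, 894] minutes from midnight
Overlap start = max(601, 786) = 786
Overlap end = min(839, 894) = 839
Overlap = 839 - 786 = 53 minutes

53


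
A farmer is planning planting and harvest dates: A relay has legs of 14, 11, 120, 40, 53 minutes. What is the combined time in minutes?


Durations: 14, 11, 120, 40, 53
Running sum: 14
+ 11 = 25
+ 120 = 145
+ 40 = 185
+ 53 = 238
Total duration: 238 minutes
That is 3 hours and 58 minutes

238


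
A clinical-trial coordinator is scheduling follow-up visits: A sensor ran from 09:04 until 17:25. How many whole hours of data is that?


Start: 09:04
End: 17:25
Hour difference: 17 - 9 = 8 hours
Minute difference: 25 - 4 = 21 minutes
Total minutes: 501
Complete hours: 501 / 60 = 8 (remainder 21)

8


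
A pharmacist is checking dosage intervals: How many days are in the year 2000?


Year: 2000
Check leap year rules:
Divisible by 4? Yes
Divisible by 100? Yes
Divisible by 400? Yes
2000 is a leap year
Days: 366

366


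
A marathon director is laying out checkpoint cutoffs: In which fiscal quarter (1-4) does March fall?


Month: March (month 3)
Q1: January-March (months 1-3)
Q2: April-June (months 4-6)
Q3: July-September (months 7-9)
Q4: October-December (months 10-12)
Month 3 falls in Q1

1


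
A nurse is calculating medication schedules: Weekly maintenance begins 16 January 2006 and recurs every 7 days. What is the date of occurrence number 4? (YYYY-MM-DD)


First occurrence: 2006-01-16 (occurrence 1)
Each occurrence is 7 days after the previous.
Occurrence 4 is 3 weeks after the first.
3 weeks = 21 days
2006-01-16 + 21 days = 2006-02-06

2006-02-06


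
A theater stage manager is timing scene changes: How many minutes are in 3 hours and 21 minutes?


Hours: 3
Minutes: 21
Convert hours to minutes: 3 x 60 = 180
Add remaining minutes: 180 + 21 = 201

201


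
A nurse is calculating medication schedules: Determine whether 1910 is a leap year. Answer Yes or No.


Year: 1910
Divisible by 4? 1910 / 4 = 477.5 -> No
Not divisible by 4, so NOT a leap year

No


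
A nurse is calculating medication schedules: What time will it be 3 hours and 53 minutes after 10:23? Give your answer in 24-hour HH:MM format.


Start time: 10:23
Adding: 3 hours 53 minutes
Minutes: 23 + 53 = 76
Minute overflow: 76 >= 60, so carry 1 hour, minutes = 16
Hours: 10 + 3 + 1 = 14
Result: 14:16

14:16


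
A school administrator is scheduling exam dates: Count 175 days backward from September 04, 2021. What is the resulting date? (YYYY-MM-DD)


Start: 2021-09-04
Subtracting 175 days
Days already passed in September: 4
After going back through September: 171 more days to subtract
August 2021: 31 days, 140 remaining
July 2021: 31 days, 109 remaining
June 2021: 30 days, 79 remaining
May 2021: 31 days, 48 remaining
Result: 2021-03-13

2021-03-13


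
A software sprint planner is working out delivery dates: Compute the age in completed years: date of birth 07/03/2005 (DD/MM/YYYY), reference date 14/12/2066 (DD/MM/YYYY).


Birth: 2005-03-07
Reference: 2066-12-14
Year difference: 2066 - 2005 = 61
Has birthday (03-07) occurred by 12-14? Yes
Age in full years: 61

61


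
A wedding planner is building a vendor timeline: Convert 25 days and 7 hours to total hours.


Days: 25
Extra hours: 7
Hours per day: 24
Days to hours: 25 x 24 = 600
Total: 600 + 7 = 607

607


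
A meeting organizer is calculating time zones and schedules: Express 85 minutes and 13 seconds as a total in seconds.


Minutes: 85
Seconds: 13
Convert minutes to seconds: 85 x 60 = 5100
Add remaining seconds: 5100 + 13 = 5113

5113


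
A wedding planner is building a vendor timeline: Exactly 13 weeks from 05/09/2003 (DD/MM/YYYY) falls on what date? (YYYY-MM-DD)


Start: 2003-09-05
Weeks to add: 13
Convert to days: 13 x 7 = 91 days
Add 91 days to 2003-09-05
Result: 2003-12-05

2003-12-05


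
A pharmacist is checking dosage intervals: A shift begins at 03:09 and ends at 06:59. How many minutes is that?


Start time: 03:09 = 189 minutes from midnight
End time: 06:59 = 419 minutes from midnight
Difference: 419 - 189 = 230 minutes
That is 3 hours and 50 minutes

230


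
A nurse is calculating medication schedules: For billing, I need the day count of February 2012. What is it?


Month: February
Year: 2012
2012 is a leap year
February has 29 days
Total: 29 days

29


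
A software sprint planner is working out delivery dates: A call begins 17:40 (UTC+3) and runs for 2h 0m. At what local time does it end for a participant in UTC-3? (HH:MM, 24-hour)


Start: 17:40 in UTC+3
Step 1 - add duration:
  minutes: 40 + 0 = 40
  hours: 17 + 2 + 0 = 19
  end in UTC+3: 19:40
Step 2 - convert UTC+3 -> UTC-3:
  offset difference: -3 - (3) = -6 hours
  19 + (-6) = 13 -> mod 24 = 13
Result: 13:40 in UTC-3

13:40


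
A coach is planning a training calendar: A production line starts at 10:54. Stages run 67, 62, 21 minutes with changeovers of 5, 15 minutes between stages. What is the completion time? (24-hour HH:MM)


Start: 10:54 = 654 min from midnight
  after task 1 (67 min): 12:01
  after break (5 min): 12:06
  after task 2 (62 min): 13:08
  after break (15 min): 13:23
  after task 3 (21 min): 13:44
Total elapsed: 170 minutes
End time: 13:44

13:44


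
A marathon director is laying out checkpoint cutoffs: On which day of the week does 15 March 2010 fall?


Date: 2010-03-15
January 1, 2010 is a Friday
Day of year: 74
Offset from Jan 1: 73 days
73 mod 7 = 3
Result: Monday

Monday


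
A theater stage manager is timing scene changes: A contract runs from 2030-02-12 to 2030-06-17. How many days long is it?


Start date: 2030-02-12
End date: 2030-06-17
Feb 2030: +17 days
Mar 2030: +31 days
Apr 2030: +30 days
May 2030: +31 days
Jun 2030: +16 days
Total: 125 days

125


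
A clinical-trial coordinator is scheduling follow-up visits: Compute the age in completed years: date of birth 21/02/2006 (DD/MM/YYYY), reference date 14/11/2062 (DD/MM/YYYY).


Birth: 2006-02-21
Reference: 2062-11-14
Year difference: 2062 - 2006 = 56
Has birthday (02-21) occurred by 11-14? Yes
Age in full years: 56

56


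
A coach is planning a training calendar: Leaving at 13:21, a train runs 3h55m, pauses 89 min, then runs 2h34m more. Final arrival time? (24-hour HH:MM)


Depart: 13:21
Leg 1: +235 min -> 17:16
Layover: +89 min -> 18:45
Leg 2: +154 min -> 21:19
Total travel: 478 minutes = 7h 58m
Arrival: 21:19

21:19


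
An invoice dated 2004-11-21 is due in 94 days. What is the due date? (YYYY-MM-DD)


Start: 2004-11-21
Adding 94 days
Days remaining in November: 9
After November: 85 days still to add
December 2004: 31 days, 54 remaining
January 2005: 31 days, 23 remaining
February 2005 has 28 days, need 23
Result: 2005-02-23

2005-02-23


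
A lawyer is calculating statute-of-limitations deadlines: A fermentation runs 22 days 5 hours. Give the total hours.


Days: 22
Extra hours: 5
Hours per day: 24
Days to hours: 22 x 24 = 528
Total: 528 + 5 = 533

533


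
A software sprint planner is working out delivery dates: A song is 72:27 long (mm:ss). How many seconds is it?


Minutes: 72
Extra seconds: 27
Seconds per minute: 60
Minutes to seconds: 72 x 60 = 4320
Total: 4320 + 27 = 4347

4347


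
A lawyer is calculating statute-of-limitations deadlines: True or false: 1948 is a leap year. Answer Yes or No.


Year: 1948
Divisible by 4? 1948 / 4 = 487.0 -> Yes
Divisible by 100? 1948 / 100 = 19.48 -> No
Divisible by 4 but not 100, so it IS a leap year

Yes


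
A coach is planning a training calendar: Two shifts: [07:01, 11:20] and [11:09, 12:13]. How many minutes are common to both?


Interval A: [421, 680] minutes from midnight
Interval B: [669, 733] minutes from midnight
Overlap start = max(421, 669) = 669
Overlap end = min(680, 733) = 680
Overlap = 680 - 669 = 11 minutes

11


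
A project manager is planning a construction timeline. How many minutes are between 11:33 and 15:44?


Start time: 11:33 = 693 minutes from midnight
End time: 15:44 = 944 minutes from midnight
Difference: 944 - 693 = 251 minutes
That is 4 hours and 11 minutes

251


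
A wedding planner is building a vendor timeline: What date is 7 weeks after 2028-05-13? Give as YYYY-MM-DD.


Start: 2028-05-13
Weeks to add: 7
Convert to days: 7 x 7 = 49 days
Add 49 days to 2028-05-13
Result: 2028-07-01

2028-07-01


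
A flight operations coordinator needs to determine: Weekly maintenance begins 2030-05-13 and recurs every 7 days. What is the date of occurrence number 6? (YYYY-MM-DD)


First occurrence: 2030-05-13 (occurrence 1)
Each occurrence is 7 days after the previous.
Occurrence 6 is 5 weeks after the first.
5 weeks = 35 days
2030-05-13 + 35 days = 2030-06-17

2030-06-17


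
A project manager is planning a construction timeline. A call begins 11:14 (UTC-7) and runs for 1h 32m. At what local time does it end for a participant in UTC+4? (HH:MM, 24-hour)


Start: 11:14 in UTC-7
Step 1 - add duration:
  minutes: 14 + 32 = 46
  hours: 11 + 1 + 0 = 12
  end in UTC-7: 12:46
Step 2 - convert UTC-7 -> UTC+4:
  offset difference: 4 - (-7) = 11 hours
  12 + (11) = 23 -> mod 24 = 23
Result: 23:46 in UTC+4

23:46


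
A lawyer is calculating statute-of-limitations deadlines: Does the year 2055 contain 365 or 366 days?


Year: 2055
Check leap year rules:
Divisible by 4? No
2055 is not a leap year
Days: 365

365


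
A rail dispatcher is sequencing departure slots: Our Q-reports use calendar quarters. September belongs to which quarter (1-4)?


Month: September (month 9)
Q1: January-March (months 1-3)
Q2: April-June (months 4-6)
Q3: July-September (months 7-9)
Q4: October-December (months 10-12)
Month 9 falls in Q3

3


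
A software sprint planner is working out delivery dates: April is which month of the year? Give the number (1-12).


Calendar month order:
3. March
4. April <--
5. May
April is month number 4

4


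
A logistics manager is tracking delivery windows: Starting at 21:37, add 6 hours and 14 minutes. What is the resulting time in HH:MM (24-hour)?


Start time: 21:37
Adding: 6 hours 14 minutes
Minutes: 37 + 14 = 51
Hours: 21 + 6 + 0 = 27
Hour wraparound: 27 mod 24 = 3
Result: 03:51

03:51


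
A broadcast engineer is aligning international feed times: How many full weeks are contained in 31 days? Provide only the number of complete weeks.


Total days: 31
Days per week: 7
Division: 31 / 7 = 4 remainder 3
Complete weeks: 4
Remaining days: 3

4


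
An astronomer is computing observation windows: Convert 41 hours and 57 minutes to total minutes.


Hours: 41
Extra minutes: 57
Minutes per hour: 60
Hours to minutes: 41 x 60 = 2460
Total: 2460 + 57 = 2517

2517


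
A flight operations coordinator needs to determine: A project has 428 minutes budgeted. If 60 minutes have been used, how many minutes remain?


Total budget: 428 minutes
Time used: 60 minutes
Remaining: 428 - 60 = 368 minutes
Percent used: 14.0%
Percent remaining: 86.0%

368


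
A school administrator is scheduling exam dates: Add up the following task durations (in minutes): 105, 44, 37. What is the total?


Durations: 105, 44, 37
Running sum: 105
+ 44 = 149
+ 37 = 186
Total duration: 186 minutes
That is 3 hours and 6 minutes

186


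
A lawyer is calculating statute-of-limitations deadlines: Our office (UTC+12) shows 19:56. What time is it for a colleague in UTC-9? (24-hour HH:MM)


Local time: 19:56 at UTC+12 (offset 12h)
Target zone: UTC-9 (offset -9h)
Difference: -9 - (12) = -21 hours
Calculation: 19 + (-21) = -2
Wraparound: (-2) mod 24 = 22
Result: 22:56

22:56


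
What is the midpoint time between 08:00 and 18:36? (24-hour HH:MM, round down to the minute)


Start time: 08:00 = 480 minutes from midnight
End time: 18:36 = 1116 minutes from midnight
Sum: 480 + 1116 = 1596
Midpoint: 1596 / 2 = 798 minutes
Convert: 798 / 60 = 13 hours, 18 minutes
Result: 13:18

13:18


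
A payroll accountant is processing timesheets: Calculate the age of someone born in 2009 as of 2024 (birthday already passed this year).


Birth year: 2009
Current year: 2024
Age = current year - birth year
Age = 2024 - 2009 = 15

15


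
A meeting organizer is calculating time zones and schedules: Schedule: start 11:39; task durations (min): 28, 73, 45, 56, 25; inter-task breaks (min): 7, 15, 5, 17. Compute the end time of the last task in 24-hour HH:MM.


Start: 11:39 = 699 min from midnight
  after task 1 (28 min): 12:07
  after break (7 min): 12:14
  after task 2 (73 min): 13:27
  after break (15 min): 13:42
  after task 3 (45 min): 14:27
  after break (5 min): 14:32
  after task 4 (56 min): 15:28
  after break (17 min): 15:45
  after task 5 (25 min): 16:10
Total elapsed: 271 minutes
End time: 16:10

16:10


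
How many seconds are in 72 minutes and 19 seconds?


Minutes: 72
Seconds: 19
Convert minutes to seconds: 72 x 60 = 4320
Add remaining seconds: 4320 + 19 = 4339

4339


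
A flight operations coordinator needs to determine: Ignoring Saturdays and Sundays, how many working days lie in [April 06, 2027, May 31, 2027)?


Start: 2027-04-06 (Tuesday)
End (exclusive): 2027-05-31 (Monday)
Total calendar days: 55
Full weeks: 55 // 7 = 7 -> 35 weekdays
Remaining 6 days starting on Tuesday:
  Tue(w), Wed(w), Thu(w), Fri(w), Sat(-), Sun(-) -> 4 weekdays
Total business days: 35 + 4 = 39

39


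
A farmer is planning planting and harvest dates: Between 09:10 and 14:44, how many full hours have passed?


Start: 09:10
End: 14:44
Hour difference: 14 - 9 = 5 hours
Minute difference: 44 - 10 = 34 minutes
Total minutes: 334
Complete hours: 334 / 60 = 5 (remainder 34)

5


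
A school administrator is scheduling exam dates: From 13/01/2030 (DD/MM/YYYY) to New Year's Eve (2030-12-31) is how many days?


Start: January 13, 2030
End: December 31, 2030
Days left in January: 18
February: 28
March: 31
April: 30
May: 31
... plus remaining months
Sum of remaining months: 334
Total: 18 + 334 = 352

352


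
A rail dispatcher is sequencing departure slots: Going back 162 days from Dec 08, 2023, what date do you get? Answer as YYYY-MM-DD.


Start: 2023-12-08
Subtracting 162 days
Days already passed in December: 8
After going back through December: 154 more days to subtract
November 2023: 30 days, 124 remaining
October 2023: 31 days, 93 remaining
September 2023: 30 days, 63 remaining
August 2023: 31 days, 32 remaining
Result: 2023-06-29

2023-06-29


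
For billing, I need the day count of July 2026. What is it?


Month: July
Year: 2026
July is a 31-day month
Total: 31 days

31


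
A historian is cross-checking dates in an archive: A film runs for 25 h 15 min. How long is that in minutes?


Hours: 25
Minutes: 15
Convert hours to minutes: 25 x 60 = 1500
Add remaining minutes: 1500 + 15 = 1515

1515


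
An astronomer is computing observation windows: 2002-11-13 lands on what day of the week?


Date: 2002-11-13
January 1, 2002 is a Tuesday
Day of year: 317
Offset from Jan 1: 316 days
316 mod 7 = 1
Result: Wednesday

Wednesday


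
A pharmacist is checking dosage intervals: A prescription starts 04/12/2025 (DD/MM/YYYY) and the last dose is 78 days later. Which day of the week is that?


Start: 2025-12-04 (Thursday)
Step 1 - find target date: add 78 days
  2025-12-04 + 78 days = 2026-02-20
Step 2 - day of week:
  78 mod 7 = 1
  Thursday + 1 days -> Friday
Result: Friday (2026-02-20)

Friday


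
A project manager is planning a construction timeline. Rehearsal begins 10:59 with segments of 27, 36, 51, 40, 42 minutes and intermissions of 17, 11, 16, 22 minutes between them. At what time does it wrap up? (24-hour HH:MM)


Start: 10:59 = 659 min from midnight
  after task 1 (27 min): 11:26
  after break (17 min): 11:43
  after task 2 (36 min): 12:19
  after break (11 min): 12:30
  after task 3 (51 min): 13:21
  after break (16 min): 13:37
  after task 4 (40 min): 14:17
  after break (22 min): 14:39
  after task 5 (42 min): 15:21
Total elapsed: 262 minutes
End time: 15:21

15:21


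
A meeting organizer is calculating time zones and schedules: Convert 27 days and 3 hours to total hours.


Days: 27
Extra hours: 3
Hours per day: 24
Days to hours: 27 x 24 = 648
Total: 648 + 3 = 651

651


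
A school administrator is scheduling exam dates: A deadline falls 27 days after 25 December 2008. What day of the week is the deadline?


Start: 2008-12-25 (Thursday)
Step 1 - find target date: add 27 days
  2008-12-25 + 27 days = 2009-01-21
Step 2 - day of week:
  27 mod 7 = 6
  Thursday + 6 days -> Wednesday
Result: Wednesday (2009-01-21)

Wednesday


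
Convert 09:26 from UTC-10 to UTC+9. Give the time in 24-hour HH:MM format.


Local time: 09:26 at UTC-10 (offset -10h)
Target zone: UTC+9 (offset 9h)
Difference: 9 - (-10) = 19 hours
Calculation: 9 + (19) = 28
Wraparound: (28) mod 24 = 4
Result: 04:26

04:26


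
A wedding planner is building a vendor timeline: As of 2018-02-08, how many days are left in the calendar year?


Start: February 08, 2018
End: December 31, 2018
Days left in February: 20
March: 31
April: 30
May: 31
June: 30
... plus remaining months
Sum of remaining months: 306
Total: 20 + 306 = 326

326


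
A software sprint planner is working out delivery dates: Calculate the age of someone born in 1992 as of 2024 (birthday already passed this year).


Birth year: 1992
Current year: 2024
Age = current year - birth year
Age = 2024 - 1992 = 32

32


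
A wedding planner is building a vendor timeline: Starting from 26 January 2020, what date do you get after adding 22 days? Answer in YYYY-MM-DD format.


Start: 2020-01-26
Adding 22 days
Days remaining in January: 5
After January: 17 days still to add
February 2020 has 29 days, need 17
Result: 2020-02-17

2020-02-17


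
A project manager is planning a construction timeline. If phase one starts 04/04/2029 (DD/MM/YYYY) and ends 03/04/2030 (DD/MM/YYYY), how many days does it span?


Start date: 2029-04-04
End date: 2030-04-03
Apr 2029: +27 days
May 2029: +31 days
Jun 2029: +30 days
... (10 more months)
Total: 364 days

364


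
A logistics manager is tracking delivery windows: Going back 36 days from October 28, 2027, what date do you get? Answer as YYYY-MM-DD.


Start: 2027-10-28
Subtracting 36 days
Days already passed in October: 28
After going back through October: 8 more days to subtract
September 2027 has 30 days, need 8
Result: 2027-09-22

2027-09-22


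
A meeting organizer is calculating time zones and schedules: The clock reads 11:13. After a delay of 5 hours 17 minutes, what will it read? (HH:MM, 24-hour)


Start time: 11:13
Adding: 5 hours 17 minutes
Minutes: 13 + 17 = 30
Hours: 11 + 5 + 0 = 16
Result: 16:30

16:30


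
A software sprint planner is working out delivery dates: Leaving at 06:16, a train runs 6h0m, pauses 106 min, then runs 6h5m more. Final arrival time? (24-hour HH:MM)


Depart: 06:16
Leg 1: +360 min -> 12:16
Layover: +106 min -> 14:02
Leg 2: +365 min -> 20:07
Total travel: 831 minutes = 13h 51m
Arrival: 20:07

20:07


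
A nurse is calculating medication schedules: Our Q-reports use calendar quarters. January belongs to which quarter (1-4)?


Month: January (month 1)
Q1: January-March (months 1-3)
Q2: April-June (months 4-6)
Q3: July-September (months 7-9)
Q4: October-December (months 10-12)
Month 1 falls in Q1

1


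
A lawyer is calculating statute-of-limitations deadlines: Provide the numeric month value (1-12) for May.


Calendar month order:
4. April
5. May <--
6. June
May is month number 5

5


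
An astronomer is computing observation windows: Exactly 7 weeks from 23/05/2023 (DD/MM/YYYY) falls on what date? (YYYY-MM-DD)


Start: 2023-05-23
Weeks to add: 7
Convert to days: 7 x 7 = 49 days
Add 49 days to 2023-05-23
Result: 2023-07-11

2023-07-11


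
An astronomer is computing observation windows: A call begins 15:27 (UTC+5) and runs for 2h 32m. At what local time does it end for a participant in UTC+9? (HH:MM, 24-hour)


Start: 15:27 in UTC+5
Step 1 - add duration:
  minutes: 27 + 32 = 59
  hours: 15 + 2 + 0 = 17
  end in UTC+5: 17:59
Step 2 - convert UTC+5 -> UTC+9:
  offset difference: 9 - (5) = 4 hours
  17 + (4) = 21 -> mod 24 = 21
Result: 21:59 in UTC+9

21:59


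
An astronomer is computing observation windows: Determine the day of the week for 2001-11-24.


Date: 2001-11-24
January 1, 2001 is a Monday
Day of year: 328
Offset from Jan 1: 327 days
327 mod 7 = 5
Result: Saturday

Saturday


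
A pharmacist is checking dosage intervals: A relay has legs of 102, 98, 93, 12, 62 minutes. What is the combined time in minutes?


Durations: 102, 98, 93, 12, 62
Running sum: 102
+ 98 = 200
+ 93 = 293
+ 12 = 305
+ 62 = 367
Total duration: 367 minutes
That is 6 hours and 7 minutes

367


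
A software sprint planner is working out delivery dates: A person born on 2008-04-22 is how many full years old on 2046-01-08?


Birth: 2008-04-22
Reference: 2046-01-08
Year difference: 2046 - 2008 = 38
Has birthday (04-22) occurred by 01-08? No
Birthday not yet reached this year -> subtract 1
Age in full years: 37

37


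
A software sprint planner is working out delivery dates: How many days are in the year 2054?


Year: 2054
Check leap year rules:
Divisible by 4? No
2054 is not a leap year
Days: 365

365


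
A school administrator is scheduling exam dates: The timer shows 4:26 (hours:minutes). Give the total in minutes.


Hours: 4
Minutes: 26
Convert hours to minutes: 4 x 60 = 240
Add remaining minutes: 240 + 26 = 266

266


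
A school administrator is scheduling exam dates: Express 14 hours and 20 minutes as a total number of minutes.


Hours: 14
Extra minutes: 20
Minutes per hour: 60
Hours to minutes: 14 x 60 = 840
Total: 840 + 20 = 860

860


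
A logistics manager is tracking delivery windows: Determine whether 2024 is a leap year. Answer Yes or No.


Year: 2024
Divisible by 4? 2024 / 4 = 506.0 -> Yes
Divisible by 100? 2024 / 100 = 20.24 -> No
Divisible by 4 but not 100, so it IS a leap year

Yes


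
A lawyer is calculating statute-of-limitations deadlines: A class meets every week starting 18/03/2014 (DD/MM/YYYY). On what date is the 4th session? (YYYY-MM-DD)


First occurrence: 2014-03-18 (occurrence 1)
Each occurrence is 7 days after the previous.
Occurrence 4 is 3 weeks after the first.
3 weeks = 21 days
2014-03-18 + 21 days = 2014-04-08

2014-04-08


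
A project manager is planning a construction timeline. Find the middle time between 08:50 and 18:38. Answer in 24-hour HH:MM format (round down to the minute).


Start time: 08:50 = 530 minutes from midnight
End time: 18:38 = 1118 minutes from midnight
Sum: 530 + 1118 = 1648
Midpoint: 1648 / 2 = 824 minutes
Convert: 824 / 60 = 13 hours, 44 minutes
Result: 13:44

13:44


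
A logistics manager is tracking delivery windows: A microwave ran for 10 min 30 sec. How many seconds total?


Minutes: 10
Extra seconds: 30
Seconds per minute: 60
Minutes to seconds: 10 x 60 = 600
Total: 600 + 30 = 630

630


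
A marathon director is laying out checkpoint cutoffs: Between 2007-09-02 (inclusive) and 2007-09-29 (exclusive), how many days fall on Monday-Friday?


Start: 2007-09-02 (Sunday)
End (exclusive): 2007-09-29 (Saturday)
Total calendar days: 27
Full weeks: 27 // 7 = 3 -> 15 weekdays
Remaining 6 days starting on Sunday:
  Sun(-), Mon(w), Tue(w), Wed(w), Thu(w), Fri(w) -> 5 weekdays
Total business days: 15 + 5 = 20

20


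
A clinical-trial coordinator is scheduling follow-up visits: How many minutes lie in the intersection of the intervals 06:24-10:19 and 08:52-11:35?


Interval A: [384, 619] minutes from midnight
Interval B: [532, 695] minutes from midnight
Overlap start = max(384, 532) = 532
Overlap end = min(619, 695) = 619
Overlap = 619 - 532 = 87 minutes

87


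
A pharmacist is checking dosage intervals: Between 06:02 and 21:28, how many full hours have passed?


Start: 06:02
End: 21:28
Hour difference: 21 - 6 = 15 hours
Minute difference: 28 - 2 = 26 minutes
Total minutes: 926
Complete hours: 926 / 60 = 15 (remainder 26)

15


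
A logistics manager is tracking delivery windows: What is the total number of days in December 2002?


Month: December
Year: 2002
December is a 31-day month
Total: 31 days

31


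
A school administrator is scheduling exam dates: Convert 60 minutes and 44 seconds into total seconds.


Minutes: 60
Seconds: 44
Convert minutes to seconds: 60 x 60 = 3600
Add remaining seconds: 3600 + 44 = 3644

3644


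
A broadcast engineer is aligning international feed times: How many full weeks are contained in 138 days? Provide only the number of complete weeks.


Total days: 138
Days per week: 7
Division: 138 / 7 = 19 remainder 5
Complete weeks: 19
Remaining days: 5

19


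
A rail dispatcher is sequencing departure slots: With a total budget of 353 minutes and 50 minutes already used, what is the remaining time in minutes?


Total budget: 353 minutes
Time used: 50 minutes
Remaining: 353 - 50 = 303 minutes
Percent used: 14.2%
Percent remaining: 85.8%

303


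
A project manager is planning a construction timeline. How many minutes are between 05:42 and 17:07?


Start time: 05:42 = 342 minutes from midnight
End time: 17:07 = 1027 minutes from midnight
Difference: 1027 - 342 = 685 minutes
That is 11 hours and 25 minutes

685


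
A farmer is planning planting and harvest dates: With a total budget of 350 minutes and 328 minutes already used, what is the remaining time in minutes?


Total budget: 350 minutes
Time used: 328 minutes
Remaining: 350 - 328 = 22 minutes
Percent used: 93.7%
Percent remaining: 6.3%

22


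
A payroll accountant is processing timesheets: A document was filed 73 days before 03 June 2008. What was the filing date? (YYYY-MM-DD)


Start: 2008-06-03
Subtracting 73 days
Days already passed in June: 3
After going back through June: 70 more days to subtract
May 2008: 31 days, 39 remaining
April 2008: 30 days, 9 remaining
March 2008 has 31 days, need 9
Result: 2008-03-22

2008-03-22


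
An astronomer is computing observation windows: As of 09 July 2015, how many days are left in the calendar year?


Start: July 09, 2015
End: December 31, 2015
Days left in July: 22
August: 31
September: 30
October: 31
November: 30
... plus remaining months
Sum of remaining months: 153
Total: 22 + 153 = 175

175


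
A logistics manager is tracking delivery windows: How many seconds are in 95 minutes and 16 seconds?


Minutes: 95
Seconds: 16
Convert minutes to seconds: 95 x 60 = 5700
Add remaining seconds: 5700 + 16 = 5716

5716


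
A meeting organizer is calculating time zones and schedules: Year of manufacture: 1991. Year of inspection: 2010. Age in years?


Birth year: 1991
Current year: 2010
Age = current year - birth year
Age = 2010 - 1991 = 19

19


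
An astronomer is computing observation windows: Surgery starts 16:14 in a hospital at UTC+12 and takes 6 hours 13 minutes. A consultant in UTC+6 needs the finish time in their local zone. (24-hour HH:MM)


Start: 16:14 in UTC+12
Step 1 - add duration:
  minutes: 14 + 13 = 27
  hours: 16 + 6 + 0 = 22
  end in UTC+12: 22:27
Step 2 - convert UTC+12 -> UTC+6:
  offset difference: 6 - (12) = -6 hours
  22 + (-6) = 16 -> mod 24 = 16
Result: 16:27 in UTC+6

16:27


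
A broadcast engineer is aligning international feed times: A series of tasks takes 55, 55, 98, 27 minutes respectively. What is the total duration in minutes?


Durations: 55, 55, 98, 27
Running sum: 55
+ 55 = 110
+ 98 = 208
+ 27 = 235
Total duration: 235 minutes
That is 3 hours and 55 minutes

235


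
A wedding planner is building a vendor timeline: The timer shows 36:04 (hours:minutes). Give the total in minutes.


Hours: 36
Minutes: 4
Convert hours to minutes: 36 x 60 = 2160
Add remaining minutes: 2160 + 4 = 2164

2164
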